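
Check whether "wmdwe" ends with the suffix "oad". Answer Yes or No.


Input string: 'wmdwe'
Suffix to check: 'oad'
Last 3 characters of input: 'dwe'
Match: False
Result: No


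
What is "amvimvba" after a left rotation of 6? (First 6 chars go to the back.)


Input: 'amvimvba', shift = 6
Operation: split at index 6 and swap parts
Front part s[0:6] = 'amvimv'
Back part s[6:] = 'ba'
Rotated = back + front = 'ba' + 'amvimv'
Result: baamvimv


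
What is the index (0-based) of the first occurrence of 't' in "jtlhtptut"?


Input string: 'jtlhtptut'
Target: 't'
Scanning left to right: s[0]='j', s[1]='t'
First match at index: 1


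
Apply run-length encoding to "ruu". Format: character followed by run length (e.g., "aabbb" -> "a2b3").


Input: 'ruu'
Operation: identify consecutive runs
Runs: 'r' -> r1, 'uu' -> u2
Encoded: r1u2


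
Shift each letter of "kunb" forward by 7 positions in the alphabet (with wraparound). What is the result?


Input: 'kunb', shift = 7
Operation: for each letter, (position + 7) mod 26
Mapping: 'k'(10+7=17)->'r', 'u'(20+7=27, 27 mod 26=1)->'b', 'n'(13+7=20)->'u', 'b'(1+7=8)->'i'
Result: rbui


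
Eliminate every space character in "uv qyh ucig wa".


Input string: 'uv qyh ucig wa'
Operation: remove all spaces
Words: 'uv', 'qyh', 'ucig', 'wa'
Join without spaces: uvqyhucigwa


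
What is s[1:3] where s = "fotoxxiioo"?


Input string: 'fotoxxiioo'
Operation: slice [1:3]
Extract characters: s[1]='o', s[2]='t'
Result: ot


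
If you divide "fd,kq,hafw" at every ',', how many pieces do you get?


Input string: 'fd,kq,hafw'
Delimiter: ','
Split result: 'fd', 'kq', 'hafw'
Number of parts: 3


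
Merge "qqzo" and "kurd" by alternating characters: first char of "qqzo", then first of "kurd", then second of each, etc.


String 1: 'qqzo'
String 2: 'kurd'
Operation: alternate characters
Pairs: 'q'+'k', 'q'+'u', 'z'+'r', 'o'+'d'
Result: qkquzrod


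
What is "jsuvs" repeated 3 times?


Input string: 'jsuvs'
Operation: repeat 3 times
Concatenation: 'jsuvs' + 'jsuvs' + 'jsuvs'
Result: jsuvsjsuvsjsuvs


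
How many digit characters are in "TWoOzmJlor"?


Input string: 'TWoOzmJlor'
Operation: count digit characters (0-9)
Scan: 'T', 'W', 'o', 'O', 'z', 'm', 'J', 'l', 'o', 'r'
Digits found: 0
Result: 0


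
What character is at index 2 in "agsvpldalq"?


Input string: 'agsvpldalq'
Operation: get character at index 2
Index mapping: s[0]='a', s[1]='g', s[2]='s'
Result: 's'


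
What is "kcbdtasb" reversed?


Input string: 'kcbdtasb'
Operation: reverse character order
Original order: 'k' -> 'c' -> 'b' -> 'd' -> 't' -> 'a' -> 's' -> 'b'
Reversed order: 'b' -> 's' -> 'a' -> 't' -> 'd' -> 'b' -> 'c' -> 'k'
Result: bsatdbck


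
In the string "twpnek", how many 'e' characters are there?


Input string: 'twpnek'
Target character: 'e'
Scan each position: s[4]='e'
Matches found at indices: 4
Total: 1


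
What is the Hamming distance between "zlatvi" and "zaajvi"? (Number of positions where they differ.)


String 1: 'zlatvi'
String 2: 'zaajvi'
Compare each position: pos 0: 'z'=='z', pos 1: 'l'!='a', pos 2: 'a'=='a', pos 3: 't'!='j', pos 4: 'v'=='v', pos 5: 'i'=='i'
Differing positions: 2
Hamming distance: 2


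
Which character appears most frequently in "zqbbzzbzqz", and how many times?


Input: 'zqbbzzbzqz'
Operation: tally each character
Counts: 'b':3, 'q':2, 'z':5
Maximum: 'z' appears 5 times


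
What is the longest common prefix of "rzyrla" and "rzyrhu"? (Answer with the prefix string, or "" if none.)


String 1: 'rzyrla'
String 2: 'rzyrhu'
Compare position by position:
pos 0: 'r' vs 'r' match
pos 1: 'z' vs 'z' match
pos 2: 'y' vs 'y' match
pos 3: 'r' vs 'r' match
pos 4: 'l' vs 'h' differ -> stop
Longest common prefix: "rzyr" (length 4)


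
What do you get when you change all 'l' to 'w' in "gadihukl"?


Input string: 'gadihukl'
Operation: replace 'l' with 'w'
Positions of 'l': 7
After replacement: gadihukw


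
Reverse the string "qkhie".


Input string: 'qkhie'
Operation: reverse character order
Original order: 'q' -> 'k' -> 'h' -> 'i' -> 'e'
Reversed order: 'e' -> 'i' -> 'h' -> 'k' -> 'q'
Result: eihkq


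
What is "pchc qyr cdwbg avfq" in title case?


Input string: 'pchc qyr cdwbg avfq'
Operation: capitalize first letter of each word
Word transformations: 'pchc'->'Pchc', 'qyr'->'Qyr', 'cdwbg'->'Cdwbg', 'avfq'->'Avfq'
Result: Pchc Qyr Cdwbg Avfq


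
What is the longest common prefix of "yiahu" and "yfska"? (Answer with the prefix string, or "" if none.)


String 1: 'yiahu'
String 2: 'yfska'
Compare position by position:
pos 0: 'y' vs 'y' match
pos 1: 'i' vs 'f' differ -> stop
Longest common prefix: "y" (length 1)


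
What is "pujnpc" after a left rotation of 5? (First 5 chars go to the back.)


Input: 'pujnpc', shift = 5
Operation: split at index 5 and swap parts
Front part s[0:5] = 'pujnp'
Back part s[5:] = 'c'
Rotated = back + front = 'c' + 'pujnp'
Result: cpujnp


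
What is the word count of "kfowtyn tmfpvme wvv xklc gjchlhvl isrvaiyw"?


Input string: 'kfowtyn tmfpvme wvv xklc gjchlhvl isrvaiyw'
Operation: split by spaces
Words found: 'kfowtyn', 'tmfpvme', 'wvv', 'xklc', 'gjchlhvl', 'isrvaiyw'
Word count: 6


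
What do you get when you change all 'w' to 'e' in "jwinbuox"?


Input string: 'jwinbuox'
Operation: replace 'w' with 'e'
Positions of 'w': 1
After replacement: jeinbuox


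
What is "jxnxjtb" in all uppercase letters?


Input string: 'jxnxjtb'
Operation: convert each letter to uppercase
Mapping: 'j'->'J', 'x'->'X', 'n'->'N', 'x'->'X', 'j'->'J', 't'->'T', 'b'->'B'
Result: JXNXJTB


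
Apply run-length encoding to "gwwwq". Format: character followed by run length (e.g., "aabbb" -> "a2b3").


Input: 'gwwwq'
Operation: identify consecutive runs
Runs: 'g' -> g1, 'www' -> w3, 'q' -> q1
Encoded: g1w3q1


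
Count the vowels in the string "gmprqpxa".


Input string: 'gmprqpxa'
Operation: count vowels (a, e, i, o, u)
Scan: s[0]='g', s[1]='m', s[2]='p', s[3]='r', s[4]='q', s[5]='p', s[6]='x', s[7]='a' (vowel)
Vowels found: 1
Result: 1


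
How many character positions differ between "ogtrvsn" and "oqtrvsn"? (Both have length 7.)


String 1: 'ogtrvsn'
String 2: 'oqtrvsn'
Compare each position: pos 0: 'o'=='o', pos 1: 'g'!='q', pos 2: 't'=='t', pos 3: 'r'=='r', pos 4: 'v'=='v', pos 5: 's'=='s', pos 6: 'n'=='n'
Differing positions: 1
Hamming distance: 1


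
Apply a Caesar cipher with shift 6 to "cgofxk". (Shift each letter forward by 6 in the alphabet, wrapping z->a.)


Input: 'cgofxk', shift = 6
Operation: for each letter, (position + 6) mod 26
Mapping: 'c'(2+6=8)->'i', 'g'(6+6=12)->'m', 'o'(14+6=20)->'u', 'f'(5+6=11)->'l', 'x'(23+6=29, 29 mod 26=3)->'d', 'k'(10+6=16)->'q'
Result: imuldq


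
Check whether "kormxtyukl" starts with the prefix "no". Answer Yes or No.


Input string: 'kormxtyukl'
Prefix to check: 'no'
First 2 characters of input: 'ko'
Match: False
Result: No


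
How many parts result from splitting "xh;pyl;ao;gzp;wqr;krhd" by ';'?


Input string: 'xh;pyl;ao;gzp;wqr;krhd'
Delimiter: ';'
Split result: 'xh', 'pyl', 'ao', 'gzp', 'wqr', 'krhd'
Number of parts: 6


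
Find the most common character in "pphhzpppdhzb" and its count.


Input: 'pphhzpppdhzb'
Operation: tally each character
Counts: 'b':1, 'd':1, 'h':3, 'p':5, 'z':2
Maximum: 'p' appears 5 times


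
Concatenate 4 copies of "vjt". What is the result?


Input string: 'vjt'
Operation: repeat 4 times
Concatenation: 'vjt' + 'vjt' + 'vjt' + 'vjt'
Result: vjtvjtvjtvjt


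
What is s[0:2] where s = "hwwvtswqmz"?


Input string: 'hwwvtswqmz'
Operation: slice [0:2]
Extract characters: s[0]='h', s[1]='w'
Result: hw


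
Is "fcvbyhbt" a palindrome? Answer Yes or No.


Input string: 'fcvbyhbt'
Reversed: 'tbhybvcf'
Compare pairs: s[0]='f' vs s[7]='t' (mismatch), s[1]='c' vs s[6]='b' (mismatch), s[2]='v' vs s[5]='h' (mismatch), s[3]='b' vs s[4]='y' (mismatch)
Palindrome: No


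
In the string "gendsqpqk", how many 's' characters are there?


Input string: 'gendsqpqk'
Target character: 's'
Scan each position: s[4]='s'
Matches found at indices: 4
Total: 1


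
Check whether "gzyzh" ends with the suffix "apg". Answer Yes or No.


Input string: 'gzyzh'
Suffix to check: 'apg'
Last 3 characters of input: 'yzh'
Match: False
Result: No


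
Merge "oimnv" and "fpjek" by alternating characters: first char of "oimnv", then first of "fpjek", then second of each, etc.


String 1: 'oimnv'
String 2: 'fpjek'
Operation: alternate characters
Pairs: 'o'+'f', 'i'+'p', 'm'+'j', 'n'+'e', 'v'+'k'
Result: ofipmjnevk


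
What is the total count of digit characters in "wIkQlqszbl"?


Input string: 'wIkQlqszbl'
Operation: count digit characters (0-9)
Scan: 'w', 'I', 'k', 'Q', 'l', 'q', 's', 'z', 'b', 'l'
Digits found: 0
Result: 0


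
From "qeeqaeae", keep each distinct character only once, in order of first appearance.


Input: 'qeeqaeae'
Operation: keep first occurrence of each character
Scan: s[0]='q' new -> keep; s[1]='e' new -> keep; s[2]='e' seen -> skip; s[3]='q' seen -> skip; s[4]='a' new -> keep; s[5]='e' seen -> skip; s[6]='a' seen -> skip; s[7]='e' seen -> skip
Result: qea


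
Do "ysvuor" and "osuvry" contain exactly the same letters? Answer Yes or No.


String 1: 'ysvuor' -> sorted: 'orsuvy'
String 2: 'osuvry' -> sorted: 'orsuvy'
Compare sorted forms: 'orsuvy' == 'orsuvy'
Anagram: Yes


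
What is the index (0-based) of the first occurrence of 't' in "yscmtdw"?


Input string: 'yscmtdw'
Target: 't'
Scanning left to right: s[0]='y', s[1]='s', s[2]='c', s[3]='m', s[4]='t'
First match at index: 4


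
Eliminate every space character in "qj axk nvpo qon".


Input string: 'qj axk nvpo qon'
Operation: remove all spaces
Words: 'qj', 'axk', 'nvpo', 'qon'
Join without spaces: qjaxknvpoqon


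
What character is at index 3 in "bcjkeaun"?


Input string: 'bcjkeaun'
Operation: get character at index 3
Index mapping: s[0]='b', s[1]='c', s[2]='j', s[3]='k'
Result: 'k'


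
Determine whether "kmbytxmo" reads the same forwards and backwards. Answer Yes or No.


Input string: 'kmbytxmo'
Reversed: 'omxtybmk'
Compare pairs: s[0]='k' vs s[7]='o' (mismatch), s[1]='m' vs s[6]='m' (match), s[2]='b' vs s[5]='x' (mismatch), s[3]='y' vs s[4]='t' (mismatch)
Palindrome: No


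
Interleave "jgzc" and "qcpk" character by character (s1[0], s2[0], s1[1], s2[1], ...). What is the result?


String 1: 'jgzc'
String 2: 'qcpk'
Operation: alternate characters
Pairs: 'j'+'q', 'g'+'c', 'z'+'p', 'c'+'k'
Result: jqgczpck


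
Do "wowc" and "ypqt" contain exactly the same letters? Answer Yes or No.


String 1: 'wowc' -> sorted: 'coww'
String 2: 'ypqt' -> sorted: 'pqty'
Compare sorted forms: 'coww' != 'pqty'
Anagram: No


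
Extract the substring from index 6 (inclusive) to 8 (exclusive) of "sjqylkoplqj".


Input string: 'sjqylkoplqj'
Operation: slice [6:8]
Extract characters: s[6]='o', s[7]='p'
Result: op


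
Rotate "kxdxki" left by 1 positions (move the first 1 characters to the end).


Input: 'kxdxki', shift = 1
Operation: split at index 1 and swap parts
Front part s[0:1] = 'k'
Back part s[1:] = 'xdxki'
Rotated = back + front = 'xdxki' + 'k'
Result: xdxkik


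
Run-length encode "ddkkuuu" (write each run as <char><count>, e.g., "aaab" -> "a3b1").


Input: 'ddkkuuu'
Operation: identify consecutive runs
Runs: 'dd' -> d2, 'kk' -> k2, 'uuu' -> u3
Encoded: d2k2u3


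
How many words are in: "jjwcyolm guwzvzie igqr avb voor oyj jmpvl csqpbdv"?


Input string: 'jjwcyolm guwzvzie igqr avb voor oyj jmpvl csqpbdv'
Operation: split by spaces
Words found: 'jjwcyolm', 'guwzvzie', 'igqr', 'avb', 'voor', 'oyj', 'jmpvl', 'csqpbdv'
Word count: 8


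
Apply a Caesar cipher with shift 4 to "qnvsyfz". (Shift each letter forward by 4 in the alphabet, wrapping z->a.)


Input: 'qnvsyfz', shift = 4
Operation: for each letter, (position + 4) mod 26
Mapping: 'q'(16+4=20)->'u', 'n'(13+4=17)->'r', 'v'(21+4=25)->'z', 's'(18+4=22)->'w', 'y'(24+4=28, 28 mod 26=2)->'c', 'f'(5+4=9)->'j', 'z'(25+4=29, 29 mod 26=3)->'d'
Result: urzwcjd


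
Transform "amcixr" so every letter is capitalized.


Input string: 'amcixr'
Operation: convert each letter to uppercase
Mapping: 'a'->'A', 'm'->'M', 'c'->'C', 'i'->'I', 'x'->'X', 'r'->'R'
Result: AMCIXR


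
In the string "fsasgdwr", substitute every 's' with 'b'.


Input string: 'fsasgdwr'
Operation: replace 's' with 'b'
Positions of 's': 1, 3
After replacement: fbabgdwr


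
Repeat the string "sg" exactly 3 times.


Input string: 'sg'
Operation: repeat 3 times
Concatenation: 'sg' + 'sg' + 'sg'
Result: sgsgsg


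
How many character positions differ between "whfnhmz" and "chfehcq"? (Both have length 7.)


String 1: 'whfnhmz'
String 2: 'chfehcq'
Compare each position: pos 0: 'w'!='c', pos 1: 'h'=='h', pos 2: 'f'=='f', pos 3: 'n'!='e', pos 4: 'h'=='h', pos 5: 'm'!='c', pos 6: 'z'!='q'
Differing positions: 4
Hamming distance: 4


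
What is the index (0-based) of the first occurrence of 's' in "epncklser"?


Input string: 'epncklser'
Target: 's'
Scanning left to right: s[0]='e', s[1]='p', s[2]='n', s[3]='c', s[4]='k', s[5]='l', s[6]='s'
First match at index: 6


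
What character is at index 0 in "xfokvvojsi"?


Input string: 'xfokvvojsi'
Operation: get character at index 0
Index mapping: s[0]='x'
Result: 'x'


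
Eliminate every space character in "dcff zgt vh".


Input string: 'dcff zgt vh'
Operation: remove all spaces
Words: 'dcff', 'zgt', 'vh'
Join without spaces: dcffzgtvh


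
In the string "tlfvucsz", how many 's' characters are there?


Input string: 'tlfvucsz'
Target character: 's'
Scan each position: s[6]='s'
Matches found at indices: 6
Total: 1


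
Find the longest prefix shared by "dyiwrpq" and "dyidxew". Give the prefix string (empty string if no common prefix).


String 1: 'dyiwrpq'
String 2: 'dyidxew'
Compare position by position:
pos 0: 'd' vs 'd' match
pos 1: 'y' vs 'y' match
pos 2: 'i' vs 'i' match
pos 3: 'w' vs 'd' differ -> stop
Longest common prefix: "dyi" (length 3)


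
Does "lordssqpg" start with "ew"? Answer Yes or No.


Input string: 'lordssqpg'
Prefix to check: 'ew'
First 2 characters of input: 'lo'
Match: False
Result: No


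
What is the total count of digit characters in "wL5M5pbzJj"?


Input string: 'wL5M5pbzJj'
Operation: count digit characters (0-9)
Scan: 'w', 'L', '5'(digit), 'M', '5'(digit), 'p', 'b', 'z', 'J', 'j'
Digits found: 2
Result: 2


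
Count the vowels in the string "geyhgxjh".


Input string: 'geyhgxjh'
Operation: count vowels (a, e, i, o, u)
Scan: s[0]='g', s[1]='e' (vowel), s[2]='y', s[3]='h', s[4]='g', s[5]='x', s[6]='j', s[7]='h'
Vowels found: 1
Result: 1


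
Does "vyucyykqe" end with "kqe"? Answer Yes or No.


Input string: 'vyucyykqe'
Suffix to check: 'kqe'
Last 3 characters of input: 'kqe'
Match: True
Result: Yes


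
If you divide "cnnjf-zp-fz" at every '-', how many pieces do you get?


Input string: 'cnnjf-zp-fz'
Delimiter: '-'
Split result: 'cnnjf', 'zp', 'fz'
Number of parts: 3


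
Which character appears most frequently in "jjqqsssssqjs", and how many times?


Input: 'jjqqsssssqjs'
Operation: tally each character
Counts: 'j':3, 'q':3, 's':6
Maximum: 's' appears 6 times


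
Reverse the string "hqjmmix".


Input string: 'hqjmmix'
Operation: reverse character order
Original order: 'h' -> 'q' -> 'j' -> 'm' -> 'm' -> 'i' -> 'x'
Reversed order: 'x' -> 'i' -> 'm' -> 'm' -> 'j' -> 'q' -> 'h'
Result: ximmjqh


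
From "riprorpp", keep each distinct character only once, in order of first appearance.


Input: 'riprorpp'
Operation: keep first occurrence of each character
Scan: s[0]='r' new -> keep; s[1]='i' new -> keep; s[2]='p' new -> keep; s[3]='r' seen -> skip; s[4]='o' new -> keep; s[5]='r' seen -> skip; s[6]='p' seen -> skip; s[7]='p' seen -> skip
Result: ripo


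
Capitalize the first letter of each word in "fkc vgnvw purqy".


Input string: 'fkc vgnvw purqy'
Operation: capitalize first letter of each word
Word transformations: 'fkc'->'Fkc', 'vgnvw'->'Vgnvw', 'purqy'->'Purqy'
Result: Fkc Vgnvw Purqy


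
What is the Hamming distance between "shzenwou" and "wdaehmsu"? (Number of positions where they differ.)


String 1: 'shzenwou'
String 2: 'wdaehmsu'
Compare each position: pos 0: 's'!='w', pos 1: 'h'!='d', pos 2: 'z'!='a', pos 3: 'e'=='e', pos 4: 'n'!='h', pos 5: 'w'!='m', pos 6: 'o'!='s', pos 7: 'u'=='u'
Differing positions: 6
Hamming distance: 6


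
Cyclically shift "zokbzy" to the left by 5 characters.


Input: 'zokbzy', shift = 5
Operation: split at index 5 and swap parts
Front part s[0:5] = 'zokbz'
Back part s[5:] = 'y'
Rotated = back + front = 'y' + 'zokbz'
Result: yzokbz


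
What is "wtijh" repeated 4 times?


Input string: 'wtijh'
Operation: repeat 4 times
Concatenation: 'wtijh' + 'wtijh' + 'wtijh' + 'wtijh'
Result: wtijhwtijhwtijhwtijh


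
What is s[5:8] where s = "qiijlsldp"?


Input string: 'qiijlsldp'
Operation: slice [5:8]
Extract characters: s[5]='s', s[6]='l', s[7]='d'
Result: sld


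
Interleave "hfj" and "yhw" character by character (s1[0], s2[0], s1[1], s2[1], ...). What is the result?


String 1: 'hfj'
String 2: 'yhw'
Operation: alternate characters
Pairs: 'h'+'y', 'f'+'h', 'j'+'w'
Result: hyfhjw


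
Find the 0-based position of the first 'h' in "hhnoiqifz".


Input string: 'hhnoiqifz'
Target: 'h'
Scanning left to right: s[0]='h'
First match at index: 0


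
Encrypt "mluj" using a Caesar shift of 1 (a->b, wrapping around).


Input: 'mluj', shift = 1
Operation: for each letter, (position + 1) mod 26
Mapping: 'm'(12+1=13)->'n', 'l'(11+1=12)->'m', 'u'(20+1=21)->'v', 'j'(9+1=10)->'k'
Result: nmvk


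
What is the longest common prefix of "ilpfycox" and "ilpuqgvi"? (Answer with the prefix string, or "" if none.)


String 1: 'ilpfycox'
String 2: 'ilpuqgvi'
Compare position by position:
pos 0: 'i' vs 'i' match
pos 1: 'l' vs 'l' match
pos 2: 'p' vs 'p' match
pos 3: 'f' vs 'u' differ -> stop
Longest common prefix: "ilp" (length 3)


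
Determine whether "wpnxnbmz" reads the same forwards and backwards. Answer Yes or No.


Input string: 'wpnxnbmz'
Reversed: 'zmbnxnpw'
Compare pairs: s[0]='w' vs s[7]='z' (mismatch), s[1]='p' vs s[6]='m' (mismatch), s[2]='n' vs s[5]='b' (mismatch), s[3]='x' vs s[4]='n' (mismatch)
Palindrome: No


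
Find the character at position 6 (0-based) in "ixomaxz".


Input string: 'ixomaxz'
Operation: get character at index 6
Index mapping: s[0]='i', s[1]='x', s[2]='o', s[3]='m', s[4]='a', s[5]='x', s[6]='z'
Result: 'z'


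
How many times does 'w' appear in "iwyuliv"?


Input string: 'iwyuliv'
Target character: 'w'
Scan each position: s[1]='w'
Matches found at indices: 1
Total: 1


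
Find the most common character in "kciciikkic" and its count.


Input: 'kciciikkic'
Operation: tally each character
Counts: 'c':3, 'i':4, 'k':3
Maximum: 'i' appears 4 times


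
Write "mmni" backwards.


Input string: 'mmni'
Operation: reverse character order
Original order: 'm' -> 'm' -> 'n' -> 'i'
Reversed order: 'i' -> 'n' -> 'm' -> 'm'
Result: inmm


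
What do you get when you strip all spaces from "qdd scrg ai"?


Input string: 'qdd scrg ai'
Operation: remove all spaces
Words: 'qdd', 'scrg', 'ai'
Join without spaces: qddscrgai


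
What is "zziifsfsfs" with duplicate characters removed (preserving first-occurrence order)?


Input: 'zziifsfsfs'
Operation: keep first occurrence of each character
Scan: s[0]='z' new -> keep; s[1]='z' seen -> skip; s[2]='i' new -> keep; s[3]='i' seen -> skip; s[4]='f' new -> keep; s[5]='s' new -> keep; s[6]='f' seen -> skip; s[7]='s' seen -> skip; s[8]='f' seen -> skip; s[9]='s' seen -> skip
Result: zifs


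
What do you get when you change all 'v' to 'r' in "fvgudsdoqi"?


Input string: 'fvgudsdoqi'
Operation: replace 'v' with 'r'
Positions of 'v': 1
After replacement: frgudsdoqi


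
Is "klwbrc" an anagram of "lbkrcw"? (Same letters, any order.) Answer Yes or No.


String 1: 'lbkrcw' -> sorted: 'bcklrw'
String 2: 'klwbrc' -> sorted: 'bcklrw'
Compare sorted forms: 'bcklrw' == 'bcklrw'
Anagram: Yes


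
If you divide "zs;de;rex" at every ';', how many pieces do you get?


Input string: 'zs;de;rex'
Delimiter: ';'
Split result: 'zs', 'de', 'rex'
Number of parts: 3


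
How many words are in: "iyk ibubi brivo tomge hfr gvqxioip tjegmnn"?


Input string: 'iyk ibubi brivo tomge hfr gvqxioip tjegmnn'
Operation: split by spaces
Words found: 'iyk', 'ibubi', 'brivo', 'tomge', 'hfr', 'gvqxioip', 'tjegmnn'
Word count: 7


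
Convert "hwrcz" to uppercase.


Input string: 'hwrcz'
Operation: convert each letter to uppercase
Mapping: 'h'->'H', 'w'->'W', 'r'->'R', 'c'->'C', 'z'->'Z'
Result: HWRCZ


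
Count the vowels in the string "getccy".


Input string: 'getccy'
Operation: count vowels (a, e, i, o, u)
Scan: s[0]='g', s[1]='e' (vowel), s[2]='t', s[3]='c', s[4]='c', s[5]='y'
Vowels found: 1
Result: 1


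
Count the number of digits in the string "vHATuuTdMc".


Input string: 'vHATuuTdMc'
Operation: count digit characters (0-9)
Scan: 'v', 'H', 'A', 'T', 'u', 'u', 'T', 'd', 'M', 'c'
Digits found: 0
Result: 0


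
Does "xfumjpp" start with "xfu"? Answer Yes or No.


Input string: 'xfumjpp'
Prefix to check: 'xfu'
First 3 characters of input: 'xfu'
Match: True
Result: Yes


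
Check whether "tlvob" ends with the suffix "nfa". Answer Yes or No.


Input string: 'tlvob'
Suffix to check: 'nfa'
Last 3 characters of input: 'vob'
Match: False
Result: No


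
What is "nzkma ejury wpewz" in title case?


Input string: 'nzkma ejury wpewz'
Operation: capitalize first letter of each word
Word transformations: 'nzkma'->'Nzkma', 'ejury'->'Ejury', 'wpewz'->'Wpewz'
Result: Nzkma Ejury Wpewz


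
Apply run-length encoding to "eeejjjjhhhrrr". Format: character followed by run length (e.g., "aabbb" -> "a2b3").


Input: 'eeejjjjhhhrrr'
Operation: identify consecutive runs
Runs: 'eee' -> e3, 'jjjj' -> j4, 'hhh' -> h3, 'rrr' -> r3
Encoded: e3j4h3r3


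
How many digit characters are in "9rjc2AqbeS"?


Input string: '9rjc2AqbeS'
Operation: count digit characters (0-9)
Scan: '9'(digit), 'r', 'j', 'c', '2'(digit), 'A', 'q', 'b', 'e', 'S'
Digits found: 2
Result: 2


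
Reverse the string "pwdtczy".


Input string: 'pwdtczy'
Operation: reverse character order
Original order: 'p' -> 'w' -> 'd' -> 't' -> 'c' -> 'z' -> 'y'
Reversed order: 'y' -> 'z' -> 'c' -> 't' -> 'd' -> 'w' -> 'p'
Result: yzctdwp


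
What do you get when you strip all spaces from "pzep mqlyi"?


Input string: 'pzep mqlyi'
Operation: remove all spaces
Words: 'pzep', 'mqlyi'
Join without spaces: pzepmqlyi


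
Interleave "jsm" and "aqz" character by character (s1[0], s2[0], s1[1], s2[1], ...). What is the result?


String 1: 'jsm'
String 2: 'aqz'
Operation: alternate characters
Pairs: 'j'+'a', 's'+'q', 'm'+'z'
Result: jasqmz


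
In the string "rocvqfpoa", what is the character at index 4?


Input string: 'rocvqfpoa'
Operation: get character at index 4
Index mapping: s[0]='r', s[1]='o', s[2]='c', s[3]='v', s[4]='q'
Result: 'q'


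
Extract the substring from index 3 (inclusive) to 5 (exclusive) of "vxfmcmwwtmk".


Input string: 'vxfmcmwwtmk'
Operation: slice [3:5]
Extract characters: s[3]='m', s[4]='c'
Result: mc


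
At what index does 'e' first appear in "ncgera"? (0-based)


Input string: 'ncgera'
Target: 'e'
Scanning left to right: s[0]='n', s[1]='c', s[2]='g', s[3]='e'
First match at index: 3


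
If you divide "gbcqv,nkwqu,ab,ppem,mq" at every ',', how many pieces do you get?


Input string: 'gbcqv,nkwqu,ab,ppem,mq'
Delimiter: ','
Split result: 'gbcqv', 'nkwqu', 'ab', 'ppem', 'mq'
Number of parts: 5


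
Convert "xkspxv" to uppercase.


Input string: 'xkspxv'
Operation: convert each letter to uppercase
Mapping: 'x'->'X', 'k'->'K', 's'->'S', 'p'->'P', 'x'->'X', 'v'->'V'
Result: XKSPXV


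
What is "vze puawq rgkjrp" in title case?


Input string: 'vze puawq rgkjrp'
Operation: capitalize first letter of each word
Word transformations: 'vze'->'Vze', 'puawq'->'Puawq', 'rgkjrp'->'Rgkjrp'
Result: Vze Puawq Rgkjrp


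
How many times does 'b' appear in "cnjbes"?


Input string: 'cnjbes'
Target character: 'b'
Scan each position: s[3]='b'
Matches found at indices: 3
Total: 1


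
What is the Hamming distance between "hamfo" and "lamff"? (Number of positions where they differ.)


String 1: 'hamfo'
String 2: 'lamff'
Compare each position: pos 0: 'h'!='l', pos 1: 'a'=='a', pos 2: 'm'=='m', pos 3: 'f'=='f', pos 4: 'o'!='f'
Differing positions: 2
Hamming distance: 2


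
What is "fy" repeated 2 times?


Input string: 'fy'
Operation: repeat 2 times
Concatenation: 'fy' + 'fy'
Result: fyfy


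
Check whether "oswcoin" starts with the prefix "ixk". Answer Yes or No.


Input string: 'oswcoin'
Prefix to check: 'ixk'
First 3 characters of input: 'osw'
Match: False
Result: No


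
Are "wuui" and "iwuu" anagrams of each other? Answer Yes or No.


String 1: 'wuui' -> sorted: 'iuuw'
String 2: 'iwuu' -> sorted: 'iuuw'
Compare sorted forms: 'iuuw' == 'iuuw'
Anagram: Yes


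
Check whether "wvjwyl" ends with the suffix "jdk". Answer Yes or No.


Input string: 'wvjwyl'
Suffix to check: 'jdk'
Last 3 characters of input: 'wyl'
Match: False
Result: No


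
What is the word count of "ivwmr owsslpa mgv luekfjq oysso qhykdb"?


Input string: 'ivwmr owsslpa mgv luekfjq oysso qhykdb'
Operation: split by spaces
Words found: 'ivwmr', 'owsslpa', 'mgv', 'luekfjq', 'oysso', 'qhykdb'
Word count: 6


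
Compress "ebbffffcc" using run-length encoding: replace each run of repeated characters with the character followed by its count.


Input: 'ebbffffcc'
Operation: identify consecutive runs
Runs: 'e' -> e1, 'bb' -> b2, 'ffff' -> f4, 'cc' -> c2
Encoded: e1b2f4c2


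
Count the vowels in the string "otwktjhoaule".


Input string: 'otwktjhoaule'
Operation: count vowels (a, e, i, o, u)
Scan: s[0]='o' (vowel), s[1]='t', s[2]='w', s[3]='k', s[4]='t', s[5]='j', s[6]='h', s[7]='o' (vowel), s[8]='a' (vowel), s[9]='u' (vowel), s[10]='l', s[11]='e' (vowel)
Vowels found: 5
Result: 5


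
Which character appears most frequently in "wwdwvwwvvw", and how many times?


Input: 'wwdwvwwvvw'
Operation: tally each character
Counts: 'd':1, 'v':3, 'w':6
Maximum: 'w' appears 6 times


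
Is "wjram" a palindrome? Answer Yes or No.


Input string: 'wjram'
Reversed: 'marjw'
Compare pairs: s[0]='w' vs s[4]='m' (mismatch), s[1]='j' vs s[3]='a' (mismatch)
Palindrome: No


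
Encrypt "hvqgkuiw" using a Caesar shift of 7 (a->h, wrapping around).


Input: 'hvqgkuiw', shift = 7
Operation: for each letter, (position + 7) mod 26
Mapping: 'h'(7+7=14)->'o', 'v'(21+7=28, 28 mod 26=2)->'c', 'q'(16+7=23)->'x', 'g'(6+7=13)->'n', 'k'(10+7=17)->'r', 'u'(20+7=27, 27 mod 26=1)->'b', 'i'(8+7=15)->'p', 'w'(22+7=29, 29 mod 26=3)->'d'
Result: ocxnrbpd


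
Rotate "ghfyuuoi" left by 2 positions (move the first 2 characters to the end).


Input: 'ghfyuuoi', shift = 2
Operation: split at index 2 and swap parts
Front part s[0:2] = 'gh'
Back part s[2:] = 'fyuuoi'
Rotated = back + front = 'fyuuoi' + 'gh'
Result: fyuuoigh


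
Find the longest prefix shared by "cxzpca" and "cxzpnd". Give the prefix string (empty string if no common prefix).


String 1: 'cxzpca'
String 2: 'cxzpnd'
Compare position by position:
pos 0: 'c' vs 'c' match
pos 1: 'x' vs 'x' match
pos 2: 'z' vs 'z' match
pos 3: 'p' vs 'p' match
pos 4: 'c' vs 'n' differ -> stop
Longest common prefix: "cxzp" (length 4)


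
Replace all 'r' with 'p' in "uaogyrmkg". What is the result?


Input string: 'uaogyrmkg'
Operation: replace 'r' with 'p'
Positions of 'r': 5
After replacement: uaogypmkg


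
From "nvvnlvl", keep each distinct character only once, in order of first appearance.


Input: 'nvvnlvl'
Operation: keep first occurrence of each character
Scan: s[0]='n' new -> keep; s[1]='v' new -> keep; s[2]='v' seen -> skip; s[3]='n' seen -> skip; s[4]='l' new -> keep; s[5]='v' seen -> skip; s[6]='l' seen -> skip
Result: nvl


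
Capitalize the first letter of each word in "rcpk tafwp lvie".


Input string: 'rcpk tafwp lvie'
Operation: capitalize first letter of each word
Word transformations: 'rcpk'->'Rcpk', 'tafwp'->'Tafwp', 'lvie'->'Lvie'
Result: Rcpk Tafwp Lvie


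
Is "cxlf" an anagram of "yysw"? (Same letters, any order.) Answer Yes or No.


String 1: 'yysw' -> sorted: 'swyy'
String 2: 'cxlf' -> sorted: 'cflx'
Compare sorted forms: 'swyy' != 'cflx'
Anagram: No


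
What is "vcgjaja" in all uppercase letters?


Input string: 'vcgjaja'
Operation: convert each letter to uppercase
Mapping: 'v'->'V', 'c'->'C', 'g'->'G', 'j'->'J', 'a'->'A', 'j'->'J', 'a'->'A'
Result: VCGJAJA


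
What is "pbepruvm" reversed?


Input string: 'pbepruvm'
Operation: reverse character order
Original order: 'p' -> 'b' -> 'e' -> 'p' -> 'r' -> 'u' -> 'v' -> 'm'
Reversed order: 'm' -> 'v' -> 'u' -> 'r' -> 'p' -> 'e' -> 'b' -> 'p'
Result: mvurpebp


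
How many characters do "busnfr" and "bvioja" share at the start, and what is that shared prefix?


String 1: 'busnfr'
String 2: 'bvioja'
Compare position by position:
pos 0: 'b' vs 'b' match
pos 1: 'u' vs 'v' differ -> stop
Longest common prefix: "b" (length 1)


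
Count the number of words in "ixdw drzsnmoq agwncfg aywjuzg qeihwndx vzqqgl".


Input string: 'ixdw drzsnmoq agwncfg aywjuzg qeihwndx vzqqgl'
Operation: split by spaces
Words found: 'ixdw', 'drzsnmoq', 'agwncfg', 'aywjuzg', 'qeihwndx', 'vzqqgl'
Word count: 6


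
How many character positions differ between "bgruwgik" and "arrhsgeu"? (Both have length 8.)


String 1: 'bgruwgik'
String 2: 'arrhsgeu'
Compare each position: pos 0: 'b'!='a', pos 1: 'g'!='r', pos 2: 'r'=='r', pos 3: 'u'!='h', pos 4: 'w'!='s', pos 5: 'g'=='g', pos 6: 'i'!='e', pos 7: 'k'!='u'
Differing positions: 6
Hamming distance: 6


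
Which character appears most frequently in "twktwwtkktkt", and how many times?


Input: 'twktwwtkktkt'
Operation: tally each character
Counts: 'k':4, 't':5, 'w':3
Maximum: 't' appears 5 times


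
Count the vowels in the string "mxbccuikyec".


Input string: 'mxbccuikyec'
Operation: count vowels (a, e, i, o, u)
Scan: s[0]='m', s[1]='x', s[2]='b', s[3]='c', s[4]='c', s[5]='u' (vowel), s[6]='i' (vowel), s[7]='k', s[8]='y', s[9]='e' (vowel), s[10]='c'
Vowels found: 3
Result: 3


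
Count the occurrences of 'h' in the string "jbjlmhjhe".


Input string: 'jbjlmhjhe'
Target character: 'h'
Scan each position: s[5]='h', s[7]='h'
Matches found at indices: 5, 7
Total: 2


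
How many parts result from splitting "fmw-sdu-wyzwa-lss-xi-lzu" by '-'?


Input string: 'fmw-sdu-wyzwa-lss-xi-lzu'
Delimiter: '-'
Split result: 'fmw', 'sdu', 'wyzwa', 'lss', 'xi', 'lzu'
Number of parts: 6


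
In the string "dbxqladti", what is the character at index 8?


Input string: 'dbxqladti'
Operation: get character at index 8
Index mapping: s[0]='d', s[1]='b', s[2]='x', s[3]='q', s[4]='l', s[5]='a', s[6]='d', s[7]='t', s[8]='i'
Result: 'i'


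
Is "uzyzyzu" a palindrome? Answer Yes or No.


Input string: 'uzyzyzu'
Reversed: 'uzyzyzu'
Compare pairs: s[0]='u' vs s[6]='u' (match), s[1]='z' vs s[5]='z' (match), s[2]='y' vs s[4]='y' (match)
Palindrome: Yes


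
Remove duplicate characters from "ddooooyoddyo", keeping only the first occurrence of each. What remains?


Input: 'ddooooyoddyo'
Operation: keep first occurrence of each character
Scan: s[0]='d' new -> keep; s[1]='d' seen -> skip; s[2]='o' new -> keep; s[3]='o' seen -> skip; s[4]='o' seen -> skip; s[5]='o' seen -> skip; s[6]='y' new -> keep; s[7]='o' seen -> skip; s[8]='d' seen -> skip; s[9]='d' seen -> skip; s[10]='y' seen -> skip; s[11]='o' seen -> skip
Result: doy


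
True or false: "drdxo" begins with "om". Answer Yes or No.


Input string: 'drdxo'
Prefix to check: 'om'
First 2 characters of input: 'dr'
Match: False
Result: No


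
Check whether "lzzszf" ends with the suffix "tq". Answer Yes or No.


Input string: 'lzzszf'
Suffix to check: 'tq'
Last 2 characters of input: 'zf'
Match: False
Result: No


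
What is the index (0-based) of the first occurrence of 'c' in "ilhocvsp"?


Input string: 'ilhocvsp'
Target: 'c'
Scanning left to right: s[0]='i', s[1]='l', s[2]='h', s[3]='o', s[4]='c'
First match at index: 4


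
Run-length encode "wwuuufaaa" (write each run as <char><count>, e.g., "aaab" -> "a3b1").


Input: 'wwuuufaaa'
Operation: identify consecutive runs
Runs: 'ww' -> w2, 'uuu' -> u3, 'f' -> f1, 'aaa' -> a3
Encoded: w2u3f1a3


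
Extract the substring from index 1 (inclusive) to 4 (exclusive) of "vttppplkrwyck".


Input string: 'vttppplkrwyck'
Operation: slice [1:4]
Extract characters: s[1]='t', s[2]='t', s[3]='p'
Result: ttp


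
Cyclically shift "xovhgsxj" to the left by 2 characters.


Input: 'xovhgsxj', shift = 2
Operation: split at index 2 and swap parts
Front part s[0:2] = 'xo'
Back part s[2:] = 'vhgsxj'
Rotated = back + front = 'vhgsxj' + 'xo'
Result: vhgsxjxo


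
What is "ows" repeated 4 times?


Input string: 'ows'
Operation: repeat 4 times
Concatenation: 'ows' + 'ows' + 'ows' + 'ows'
Result: owsowsowsows


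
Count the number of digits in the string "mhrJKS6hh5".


Input string: 'mhrJKS6hh5'
Operation: count digit characters (0-9)
Scan: 'm', 'h', 'r', 'J', 'K', 'S', '6'(digit), 'h', 'h', '5'(digit)
Digits found: 2
Result: 2


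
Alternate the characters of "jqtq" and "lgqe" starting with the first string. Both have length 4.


String 1: 'jqtq'
String 2: 'lgqe'
Operation: alternate characters
Pairs: 'j'+'l', 'q'+'g', 't'+'q', 'q'+'e'
Result: jlqgtqqe


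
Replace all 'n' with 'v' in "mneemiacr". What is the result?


Input string: 'mneemiacr'
Operation: replace 'n' with 'v'
Positions of 'n': 1
After replacement: mveemiacr


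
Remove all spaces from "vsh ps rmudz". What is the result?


Input string: 'vsh ps rmudz'
Operation: remove all spaces
Words: 'vsh', 'ps', 'rmudz'
Join without spaces: vshpsrmudz


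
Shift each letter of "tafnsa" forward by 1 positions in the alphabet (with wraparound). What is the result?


Input: 'tafnsa', shift = 1
Operation: for each letter, (position + 1) mod 26
Mapping: 't'(19+1=20)->'u', 'a'(0+1=1)->'b', 'f'(5+1=6)->'g', 'n'(13+1=14)->'o', 's'(18+1=19)->'t', 'a'(0+1=1)->'b'
Result: ubgotb


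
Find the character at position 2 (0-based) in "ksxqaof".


Input string: 'ksxqaof'
Operation: get character at index 2
Index mapping: s[0]='k', s[1]='s', s[2]='x'
Result: 'x'


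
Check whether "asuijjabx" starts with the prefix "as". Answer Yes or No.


Input string: 'asuijjabx'
Prefix to check: 'as'
First 2 characters of input: 'as'
Match: True
Result: Yes


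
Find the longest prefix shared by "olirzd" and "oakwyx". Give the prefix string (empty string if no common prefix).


String 1: 'olirzd'
String 2: 'oakwyx'
Compare position by position:
pos 0: 'o' vs 'o' match
pos 1: 'l' vs 'a' differ -> stop
Longest common prefix: "o" (length 1)


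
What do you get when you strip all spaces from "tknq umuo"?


Input string: 'tknq umuo'
Operation: remove all spaces
Words: 'tknq', 'umuo'
Join without spaces: tknqumuo


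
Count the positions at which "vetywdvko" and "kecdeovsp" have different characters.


String 1: 'vetywdvko'
String 2: 'kecdeovsp'
Compare each position: pos 0: 'v'!='k', pos 1: 'e'=='e', pos 2: 't'!='c', pos 3: 'y'!='d', pos 4: 'w'!='e', pos 5: 'd'!='o', pos 6: 'v'=='v', pos 7: 'k'!='s', pos 8: 'o'!='p'
Differing positions: 7
Hamming distance: 7


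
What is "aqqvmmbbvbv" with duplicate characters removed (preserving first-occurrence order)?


Input: 'aqqvmmbbvbv'
Operation: keep first occurrence of each character
Scan: s[0]='a' new -> keep; s[1]='q' new -> keep; s[2]='q' seen -> skip; s[3]='v' new -> keep; s[4]='m' new -> keep; s[5]='m' seen -> skip; s[6]='b' new -> keep; s[7]='b' seen -> skip; s[8]='v' seen -> skip; s[9]='b' seen -> skip; s[10]='v' seen -> skip
Result: aqvmb


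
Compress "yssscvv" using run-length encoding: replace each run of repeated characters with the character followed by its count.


Input: 'yssscvv'
Operation: identify consecutive runs
Runs: 'y' -> y1, 'sss' -> s3, 'c' -> c1, 'vv' -> v2
Encoded: y1s3c1v2


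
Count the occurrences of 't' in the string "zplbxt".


Input string: 'zplbxt'
Target character: 't'
Scan each position: s[5]='t'
Matches found at indices: 5
Total: 1


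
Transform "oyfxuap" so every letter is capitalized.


Input string: 'oyfxuap'
Operation: convert each letter to uppercase
Mapping: 'o'->'O', 'y'->'Y', 'f'->'F', 'x'->'X', 'u'->'U', 'a'->'A', 'p'->'P'
Result: OYFXUAP


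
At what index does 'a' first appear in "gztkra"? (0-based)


Input string: 'gztkra'
Target: 'a'
Scanning left to right: s[0]='g', s[1]='z', s[2]='t', s[3]='k', s[4]='r', s[5]='a'
First match at index: 5


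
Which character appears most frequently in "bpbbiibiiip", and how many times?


Input: 'bpbbiibiiip'
Operation: tally each character
Counts: 'b':4, 'i':5, 'p':2
Maximum: 'i' appears 5 times


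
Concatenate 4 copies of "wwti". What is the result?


Input string: 'wwti'
Operation: repeat 4 times
Concatenation: 'wwti' + 'wwti' + 'wwti' + 'wwti'
Result: wwtiwwtiwwtiwwti


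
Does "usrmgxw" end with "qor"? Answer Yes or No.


Input string: 'usrmgxw'
Suffix to check: 'qor'
Last 3 characters of input: 'gxw'
Match: False
Result: No


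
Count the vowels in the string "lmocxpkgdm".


Input string: 'lmocxpkgdm'
Operation: count vowels (a, e, i, o, u)
Scan: s[0]='l', s[1]='m', s[2]='o' (vowel), s[3]='c', s[4]='x', s[5]='p', s[6]='k', s[7]='g', s[8]='d', s[9]='m'
Vowels found: 1
Result: 1


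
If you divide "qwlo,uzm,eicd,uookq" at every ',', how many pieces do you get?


Input string: 'qwlo,uzm,eicd,uookq'
Delimiter: ','
Split result: 'qwlo', 'uzm', 'eicd', 'uookq'
Number of parts: 4


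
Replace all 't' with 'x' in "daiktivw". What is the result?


Input string: 'daiktivw'
Operation: replace 't' with 'x'
Positions of 't': 4
After replacement: daikxivw


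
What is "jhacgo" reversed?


Input string: 'jhacgo'
Operation: reverse character order
Original order: 'j' -> 'h' -> 'a' -> 'c' -> 'g' -> 'o'
Reversed order: 'o' -> 'g' -> 'c' -> 'a' -> 'h' -> 'j'
Result: ogcahj


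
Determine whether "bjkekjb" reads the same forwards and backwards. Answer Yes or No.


Input string: 'bjkekjb'
Reversed: 'bjkekjb'
Compare pairs: s[0]='b' vs s[6]='b' (match), s[1]='j' vs s[5]='j' (match), s[2]='k' vs s[4]='k' (match)
Palindrome: Yes


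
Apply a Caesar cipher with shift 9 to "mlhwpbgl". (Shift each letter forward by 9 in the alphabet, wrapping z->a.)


Input: 'mlhwpbgl', shift = 9
Operation: for each letter, (position + 9) mod 26
Mapping: 'm'(12+9=21)->'v', 'l'(11+9=20)->'u', 'h'(7+9=16)->'q', 'w'(22+9=31, 31 mod 26=5)->'f', 'p'(15+9=24)->'y', 'b'(1+9=10)->'k', 'g'(6+9=15)->'p', 'l'(11+9=20)->'u'
Result: vuqfykpu


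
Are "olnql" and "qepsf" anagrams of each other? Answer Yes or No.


String 1: 'olnql' -> sorted: 'llnoq'
String 2: 'qepsf' -> sorted: 'efpqs'
Compare sorted forms: 'llnoq' != 'efpqs'
Anagram: No


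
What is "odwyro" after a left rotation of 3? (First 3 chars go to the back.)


Input: 'odwyro', shift = 3
Operation: split at index 3 and swap parts
Front part s[0:3] = 'odw'
Back part s[3:] = 'yro'
Rotated = back + front = 'yro' + 'odw'
Result: yroodw


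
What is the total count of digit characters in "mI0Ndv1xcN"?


Input string: 'mI0Ndv1xcN'
Operation: count digit characters (0-9)
Scan: 'm', 'I', '0'(digit), 'N', 'd', 'v', '1'(digit), 'x', 'c', 'N'
Digits found: 2
Result: 2
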